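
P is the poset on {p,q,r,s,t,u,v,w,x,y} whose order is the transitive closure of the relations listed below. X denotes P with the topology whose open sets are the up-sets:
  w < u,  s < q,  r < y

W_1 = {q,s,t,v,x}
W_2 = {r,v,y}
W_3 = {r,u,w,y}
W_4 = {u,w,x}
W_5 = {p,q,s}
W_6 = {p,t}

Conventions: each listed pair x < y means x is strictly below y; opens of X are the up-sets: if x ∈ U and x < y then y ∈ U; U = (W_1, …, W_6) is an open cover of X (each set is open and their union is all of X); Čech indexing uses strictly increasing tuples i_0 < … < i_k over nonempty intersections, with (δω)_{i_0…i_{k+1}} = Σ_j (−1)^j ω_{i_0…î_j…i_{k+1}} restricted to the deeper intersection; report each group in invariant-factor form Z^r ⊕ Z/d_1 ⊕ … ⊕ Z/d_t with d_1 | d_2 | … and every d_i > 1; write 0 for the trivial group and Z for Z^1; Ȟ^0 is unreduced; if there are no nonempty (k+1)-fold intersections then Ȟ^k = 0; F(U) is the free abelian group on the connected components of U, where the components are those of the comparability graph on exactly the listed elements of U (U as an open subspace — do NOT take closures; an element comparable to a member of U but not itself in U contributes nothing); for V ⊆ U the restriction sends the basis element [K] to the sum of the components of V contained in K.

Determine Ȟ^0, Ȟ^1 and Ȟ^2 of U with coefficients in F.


Ȟ^0(U;F) ≅ Z^7,  Ȟ^1(U;F) ≅ 0,  Ȟ^2(U;F) ≅ 0

cover nerve:
  W12={v} W14={x} W15={q,s} W16={t} W23={r,y} W34={u,w} W56={p}
components per intersection:
  W1: {q,s} {t} {v} {x}
  W2: {r,y} {v}
  W3: {r,y} {u,w}
  W4: {u,w} {x}
  W5: {p} {q,s}
  W6: {p} {t}
  W12: {v}
  W14: {x}
  W15: {q,s}
  W16: {t}
  W23: {r,y}
  W34: {u,w}
  W56: {p}
C dims 14,7; δ0: rk 7, SNF 1^7
Ȟ^0: (14−7)−0=7 ⇒ Z^7
Ȟ^1: (7−0)−7=0 ⇒ 0
Ȟ^2: (0−0)−0=0 ⇒ 0


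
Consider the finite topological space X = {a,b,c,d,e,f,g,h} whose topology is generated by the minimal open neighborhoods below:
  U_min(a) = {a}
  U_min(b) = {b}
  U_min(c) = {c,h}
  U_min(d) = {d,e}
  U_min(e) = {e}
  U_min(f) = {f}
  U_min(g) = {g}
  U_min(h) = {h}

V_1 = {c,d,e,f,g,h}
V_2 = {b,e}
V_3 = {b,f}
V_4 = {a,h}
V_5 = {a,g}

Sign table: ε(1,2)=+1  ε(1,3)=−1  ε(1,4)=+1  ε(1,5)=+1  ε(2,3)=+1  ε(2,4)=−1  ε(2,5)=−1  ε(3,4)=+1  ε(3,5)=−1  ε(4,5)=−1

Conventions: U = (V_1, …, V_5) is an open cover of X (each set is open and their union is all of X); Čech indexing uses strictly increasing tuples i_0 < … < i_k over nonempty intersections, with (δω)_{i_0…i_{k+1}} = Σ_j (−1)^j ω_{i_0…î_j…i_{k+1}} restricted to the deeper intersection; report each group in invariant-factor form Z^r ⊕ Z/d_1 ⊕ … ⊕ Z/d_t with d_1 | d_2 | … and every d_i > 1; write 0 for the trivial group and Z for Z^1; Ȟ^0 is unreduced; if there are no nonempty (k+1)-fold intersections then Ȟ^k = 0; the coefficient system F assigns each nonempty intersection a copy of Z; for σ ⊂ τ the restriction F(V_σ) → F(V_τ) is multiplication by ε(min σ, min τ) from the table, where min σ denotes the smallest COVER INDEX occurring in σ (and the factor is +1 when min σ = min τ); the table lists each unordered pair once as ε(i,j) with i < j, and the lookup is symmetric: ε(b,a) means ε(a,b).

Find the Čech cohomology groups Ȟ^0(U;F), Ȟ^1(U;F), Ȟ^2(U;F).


Ȟ^0(U;F) ≅ 0, Ȟ^1(U;F) ≅ Z ⊕ Z/2 and Ȟ^2(U;F) ≅ 0

cover nerve:
  V12={e} V13={f} V14={h} V15={g} V23={b} V45={a}
C dims 5,6; δ0: rk 5, SNF 1^4·2
Ȟ^0: (5−5)−0=0 ⇒ 0
Ȟ^1: (6−0)−5=1 plus torsion [2] ⇒ Z ⊕ Z/2
Ȟ^2: (0−0)−0=0 ⇒ 0


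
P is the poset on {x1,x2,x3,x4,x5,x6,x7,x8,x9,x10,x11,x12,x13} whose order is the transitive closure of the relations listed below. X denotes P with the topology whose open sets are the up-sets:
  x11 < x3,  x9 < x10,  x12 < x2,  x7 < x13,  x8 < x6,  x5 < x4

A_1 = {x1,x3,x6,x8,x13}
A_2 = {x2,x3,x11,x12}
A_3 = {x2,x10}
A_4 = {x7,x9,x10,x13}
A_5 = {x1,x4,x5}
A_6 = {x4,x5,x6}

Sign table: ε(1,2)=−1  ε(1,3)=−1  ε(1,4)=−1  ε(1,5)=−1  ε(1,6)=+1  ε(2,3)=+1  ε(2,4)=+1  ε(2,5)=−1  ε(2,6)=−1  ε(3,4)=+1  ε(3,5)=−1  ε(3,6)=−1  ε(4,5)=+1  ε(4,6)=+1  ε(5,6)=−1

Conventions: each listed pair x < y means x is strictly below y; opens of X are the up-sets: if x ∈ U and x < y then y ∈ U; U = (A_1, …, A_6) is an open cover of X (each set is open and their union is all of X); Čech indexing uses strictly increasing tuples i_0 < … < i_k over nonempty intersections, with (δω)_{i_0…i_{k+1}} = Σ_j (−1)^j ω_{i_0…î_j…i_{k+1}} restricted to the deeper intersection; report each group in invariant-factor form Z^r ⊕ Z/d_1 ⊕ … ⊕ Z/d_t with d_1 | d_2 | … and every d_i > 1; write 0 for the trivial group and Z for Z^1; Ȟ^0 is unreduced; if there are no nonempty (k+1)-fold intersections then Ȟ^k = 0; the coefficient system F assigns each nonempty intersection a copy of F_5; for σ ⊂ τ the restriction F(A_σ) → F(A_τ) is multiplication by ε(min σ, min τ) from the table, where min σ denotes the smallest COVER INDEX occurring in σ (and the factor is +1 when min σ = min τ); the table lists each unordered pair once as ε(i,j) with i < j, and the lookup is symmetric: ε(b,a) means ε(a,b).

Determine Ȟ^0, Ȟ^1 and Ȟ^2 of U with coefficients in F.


Ȟ^0 ≅ Z/5,  Ȟ^1 ≅ Z/5 ⊕ Z/5,  Ȟ^2 ≅ 0

cover nerve:
  A12={x3} A14={x13} A15={x1} A16={x6} A23={x2} A34={x10} A56={x4,x5}
C dims 6,7; δ0: rk_F5 5
Ȟ^0: (6−5)−0=1 ⇒ Z/5
Ȟ^1: (7−0)−5=2 ⇒ Z/5 ⊕ Z/5
Ȟ^2: (0−0)−0=0 ⇒ 0


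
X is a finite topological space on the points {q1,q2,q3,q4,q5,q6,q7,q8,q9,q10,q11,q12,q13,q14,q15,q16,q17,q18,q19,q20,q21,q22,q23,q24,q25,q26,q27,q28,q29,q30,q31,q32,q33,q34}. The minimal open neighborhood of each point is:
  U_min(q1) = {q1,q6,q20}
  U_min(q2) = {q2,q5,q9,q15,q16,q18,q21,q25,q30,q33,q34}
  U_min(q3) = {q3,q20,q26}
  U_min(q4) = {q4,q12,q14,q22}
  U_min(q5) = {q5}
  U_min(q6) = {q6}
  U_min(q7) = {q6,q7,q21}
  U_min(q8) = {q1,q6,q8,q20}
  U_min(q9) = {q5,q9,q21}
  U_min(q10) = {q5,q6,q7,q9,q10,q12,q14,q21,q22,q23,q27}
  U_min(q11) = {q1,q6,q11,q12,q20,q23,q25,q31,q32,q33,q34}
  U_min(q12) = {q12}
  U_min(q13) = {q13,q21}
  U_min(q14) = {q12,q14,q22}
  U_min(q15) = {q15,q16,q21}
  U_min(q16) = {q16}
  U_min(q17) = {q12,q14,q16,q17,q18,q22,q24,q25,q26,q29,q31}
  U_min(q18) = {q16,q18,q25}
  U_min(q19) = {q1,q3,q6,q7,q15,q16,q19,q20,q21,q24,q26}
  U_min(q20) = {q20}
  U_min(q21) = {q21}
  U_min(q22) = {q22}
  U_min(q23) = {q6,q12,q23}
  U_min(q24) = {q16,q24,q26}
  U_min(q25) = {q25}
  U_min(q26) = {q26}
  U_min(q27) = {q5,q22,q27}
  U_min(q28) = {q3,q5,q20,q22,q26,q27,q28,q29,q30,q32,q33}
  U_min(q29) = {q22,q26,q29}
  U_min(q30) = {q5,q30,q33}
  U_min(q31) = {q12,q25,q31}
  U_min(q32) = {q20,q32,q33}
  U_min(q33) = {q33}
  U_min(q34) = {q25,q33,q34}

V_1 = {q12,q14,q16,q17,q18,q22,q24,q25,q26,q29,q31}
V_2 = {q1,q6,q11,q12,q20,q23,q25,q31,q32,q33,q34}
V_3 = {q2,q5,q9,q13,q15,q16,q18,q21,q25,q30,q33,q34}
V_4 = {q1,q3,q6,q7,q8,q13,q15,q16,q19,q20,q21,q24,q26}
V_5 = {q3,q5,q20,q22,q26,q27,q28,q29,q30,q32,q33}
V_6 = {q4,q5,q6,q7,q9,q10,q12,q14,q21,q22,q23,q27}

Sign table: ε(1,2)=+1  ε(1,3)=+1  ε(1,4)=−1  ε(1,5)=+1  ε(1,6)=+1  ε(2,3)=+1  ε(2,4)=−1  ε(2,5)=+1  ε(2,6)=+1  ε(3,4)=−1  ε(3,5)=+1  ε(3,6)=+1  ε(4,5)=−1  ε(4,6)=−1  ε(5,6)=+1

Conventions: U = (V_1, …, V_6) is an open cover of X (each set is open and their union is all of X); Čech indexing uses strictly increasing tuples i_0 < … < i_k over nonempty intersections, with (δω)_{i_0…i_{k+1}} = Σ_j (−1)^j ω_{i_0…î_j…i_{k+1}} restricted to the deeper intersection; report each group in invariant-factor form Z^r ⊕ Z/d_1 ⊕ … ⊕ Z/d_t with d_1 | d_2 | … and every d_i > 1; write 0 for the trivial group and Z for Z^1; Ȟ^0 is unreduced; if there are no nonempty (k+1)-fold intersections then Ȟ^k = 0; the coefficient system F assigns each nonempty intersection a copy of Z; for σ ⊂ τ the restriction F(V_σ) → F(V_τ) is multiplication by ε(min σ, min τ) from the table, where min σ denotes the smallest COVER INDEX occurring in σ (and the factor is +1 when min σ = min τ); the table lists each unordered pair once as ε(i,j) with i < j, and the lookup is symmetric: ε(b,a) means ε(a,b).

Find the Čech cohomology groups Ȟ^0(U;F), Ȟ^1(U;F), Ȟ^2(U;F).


nerve of the cover:
  V12={q12,q25,q31} V13={q16,q18,q25} V14={q16,q24,q26} V15={q22,q26,q29} V16={q12,q14,q22} V23={q25,q33,q34} V24={q1,q6,q20} V25={q20,q32,q33} V26={q6,q12,q23} V34={q13,q15,q16,q21} V35={q5,q30,q33} V36={q5,q9,q21} V45={q3,q20,q26} V46={q6,q7,q21} V56={q5,q22,q27}
  V123={q25} V126={q12} V134={q16} V145={q26} V156={q22} V235={q33} V245={q20} V246={q6} V346={q21} V356={q5}
C dims 6,15,10; δ0: rk 5, SNF 1^5; δ1: rk 10, SNF 1^9·2
Ȟ^0 = (6 − 5) − 0 = 1, so Ȟ^0 ≅ Z
Ȟ^1 = (15 − 10) − 5 = 0, so Ȟ^1 ≅ 0
Ȟ^2 = (10 − 0) − 10 = 0 plus torsion [2], so Ȟ^2 ≅ Z/2

Ȟ^0 = Z; Ȟ^1 = 0; Ȟ^2 = Z/2


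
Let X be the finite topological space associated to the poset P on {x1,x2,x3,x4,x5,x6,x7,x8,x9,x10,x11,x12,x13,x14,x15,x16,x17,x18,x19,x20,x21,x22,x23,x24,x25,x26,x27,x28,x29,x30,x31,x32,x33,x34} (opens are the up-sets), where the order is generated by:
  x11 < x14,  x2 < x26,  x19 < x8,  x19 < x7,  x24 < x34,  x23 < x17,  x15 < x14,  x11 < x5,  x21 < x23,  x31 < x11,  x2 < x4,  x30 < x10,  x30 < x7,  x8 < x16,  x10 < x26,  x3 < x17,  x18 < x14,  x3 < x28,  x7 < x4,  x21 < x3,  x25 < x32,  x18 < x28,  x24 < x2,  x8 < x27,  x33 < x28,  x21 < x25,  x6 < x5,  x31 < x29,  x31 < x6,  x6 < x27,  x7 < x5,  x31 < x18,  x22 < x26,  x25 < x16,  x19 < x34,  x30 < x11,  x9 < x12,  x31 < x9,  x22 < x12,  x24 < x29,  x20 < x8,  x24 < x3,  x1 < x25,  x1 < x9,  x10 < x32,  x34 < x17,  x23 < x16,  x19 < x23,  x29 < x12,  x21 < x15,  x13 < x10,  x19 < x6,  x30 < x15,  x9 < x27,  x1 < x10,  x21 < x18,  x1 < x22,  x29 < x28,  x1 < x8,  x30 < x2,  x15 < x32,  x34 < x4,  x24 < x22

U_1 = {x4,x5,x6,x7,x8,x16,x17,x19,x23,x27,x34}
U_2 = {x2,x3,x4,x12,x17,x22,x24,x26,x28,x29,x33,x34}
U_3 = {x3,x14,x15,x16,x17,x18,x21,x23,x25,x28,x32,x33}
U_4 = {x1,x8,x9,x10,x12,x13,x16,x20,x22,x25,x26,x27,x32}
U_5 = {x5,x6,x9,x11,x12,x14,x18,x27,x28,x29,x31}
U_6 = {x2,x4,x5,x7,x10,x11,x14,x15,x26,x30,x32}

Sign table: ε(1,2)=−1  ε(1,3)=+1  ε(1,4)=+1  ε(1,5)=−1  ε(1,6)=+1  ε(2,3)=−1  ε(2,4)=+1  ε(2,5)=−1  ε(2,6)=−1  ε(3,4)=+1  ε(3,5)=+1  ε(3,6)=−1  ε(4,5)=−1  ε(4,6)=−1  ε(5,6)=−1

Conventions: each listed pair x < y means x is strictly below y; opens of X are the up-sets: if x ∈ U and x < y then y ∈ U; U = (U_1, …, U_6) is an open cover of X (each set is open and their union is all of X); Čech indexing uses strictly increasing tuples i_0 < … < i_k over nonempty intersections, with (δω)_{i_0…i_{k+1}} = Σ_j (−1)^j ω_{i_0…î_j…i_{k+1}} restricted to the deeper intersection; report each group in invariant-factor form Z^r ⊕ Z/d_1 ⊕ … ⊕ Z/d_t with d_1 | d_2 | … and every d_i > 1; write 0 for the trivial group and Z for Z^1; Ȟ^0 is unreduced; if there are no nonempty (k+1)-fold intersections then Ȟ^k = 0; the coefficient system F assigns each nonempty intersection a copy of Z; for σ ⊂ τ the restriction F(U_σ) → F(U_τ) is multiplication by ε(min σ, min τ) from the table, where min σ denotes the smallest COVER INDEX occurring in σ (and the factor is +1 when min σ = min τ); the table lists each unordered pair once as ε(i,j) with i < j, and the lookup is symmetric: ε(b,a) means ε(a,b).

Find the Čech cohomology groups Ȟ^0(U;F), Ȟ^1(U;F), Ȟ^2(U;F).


Ȟ^0 ≅ 0, Ȟ^1 ≅ Z/2 and Ȟ^2 ≅ Z

nerve of the cover:
  U12={x4,x17,x34} U13={x16,x17,x23} U14={x8,x16,x27} U15={x5,x6,x27} U16={x4,x5,x7} U23={x3,x17,x28,x33} U24={x12,x22,x26} U25={x12,x28,x29} U26={x2,x4,x26} U34={x16,x25,x32} U35={x14,x18,x28} U36={x14,x15,x32} U45={x9,x12,x27} U46={x10,x26,x32} U56={x5,x11,x14}
  U123={x17} U126={x4} U134={x16} U145={x27} U156={x5} U235={x28} U245={x12} U246={x26} U346={x32} U356={x14}
C dims 6,15,10; δ0: rk 6, SNF 1^5·2; δ1: rk 9, SNF 1^9
Ȟ^0 = (6 − 6) − 0 = 0, so Ȟ^0 ≅ 0
Ȟ^1 = (15 − 9) − 6 = 0 plus torsion [2], so Ȟ^1 ≅ Z/2
Ȟ^2 = (10 − 0) − 9 = 1, so Ȟ^2 ≅ Z


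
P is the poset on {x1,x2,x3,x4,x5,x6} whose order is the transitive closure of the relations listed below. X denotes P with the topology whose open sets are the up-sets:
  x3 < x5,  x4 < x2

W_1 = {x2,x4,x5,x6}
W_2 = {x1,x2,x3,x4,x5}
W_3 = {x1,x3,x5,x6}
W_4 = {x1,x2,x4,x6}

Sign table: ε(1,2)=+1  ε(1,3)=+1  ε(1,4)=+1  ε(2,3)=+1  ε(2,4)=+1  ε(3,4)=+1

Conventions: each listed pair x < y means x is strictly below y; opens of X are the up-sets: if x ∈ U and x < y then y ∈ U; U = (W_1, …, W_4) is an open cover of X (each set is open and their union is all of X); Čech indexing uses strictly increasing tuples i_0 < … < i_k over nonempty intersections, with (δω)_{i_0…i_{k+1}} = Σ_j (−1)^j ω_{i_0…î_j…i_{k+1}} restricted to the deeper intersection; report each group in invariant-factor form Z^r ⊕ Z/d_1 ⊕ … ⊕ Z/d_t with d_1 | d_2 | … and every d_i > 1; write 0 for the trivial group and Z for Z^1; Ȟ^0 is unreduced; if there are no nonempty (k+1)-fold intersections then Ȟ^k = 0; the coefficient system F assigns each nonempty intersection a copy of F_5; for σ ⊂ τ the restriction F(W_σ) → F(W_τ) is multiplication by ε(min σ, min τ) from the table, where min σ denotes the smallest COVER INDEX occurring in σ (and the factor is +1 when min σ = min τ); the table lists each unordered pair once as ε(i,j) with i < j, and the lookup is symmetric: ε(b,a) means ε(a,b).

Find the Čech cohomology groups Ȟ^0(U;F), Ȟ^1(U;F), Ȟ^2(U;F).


Ȟ^0 ≅ Z/5, Ȟ^1 ≅ 0 and Ȟ^2 ≅ Z/5

intersection data:
  W12={x2,x4,x5} W13={x5,x6} W14={x2,x4,x6} W23={x1,x3,x5} W24={x1,x2,x4} W34={x1,x6}
  W123={x5} W124={x2,x4} W134={x6} W234={x1}
C dims 4,6,4; δ0: rk_F5 3; δ1: rk_F5 3
Ȟ^0 = (4 − 3) − 0 = 1, so Ȟ^0 ≅ Z/5
Ȟ^1 = (6 − 3) − 3 = 0, so Ȟ^1 ≅ 0
Ȟ^2 = (4 − 0) − 3 = 1, so Ȟ^2 ≅ Z/5


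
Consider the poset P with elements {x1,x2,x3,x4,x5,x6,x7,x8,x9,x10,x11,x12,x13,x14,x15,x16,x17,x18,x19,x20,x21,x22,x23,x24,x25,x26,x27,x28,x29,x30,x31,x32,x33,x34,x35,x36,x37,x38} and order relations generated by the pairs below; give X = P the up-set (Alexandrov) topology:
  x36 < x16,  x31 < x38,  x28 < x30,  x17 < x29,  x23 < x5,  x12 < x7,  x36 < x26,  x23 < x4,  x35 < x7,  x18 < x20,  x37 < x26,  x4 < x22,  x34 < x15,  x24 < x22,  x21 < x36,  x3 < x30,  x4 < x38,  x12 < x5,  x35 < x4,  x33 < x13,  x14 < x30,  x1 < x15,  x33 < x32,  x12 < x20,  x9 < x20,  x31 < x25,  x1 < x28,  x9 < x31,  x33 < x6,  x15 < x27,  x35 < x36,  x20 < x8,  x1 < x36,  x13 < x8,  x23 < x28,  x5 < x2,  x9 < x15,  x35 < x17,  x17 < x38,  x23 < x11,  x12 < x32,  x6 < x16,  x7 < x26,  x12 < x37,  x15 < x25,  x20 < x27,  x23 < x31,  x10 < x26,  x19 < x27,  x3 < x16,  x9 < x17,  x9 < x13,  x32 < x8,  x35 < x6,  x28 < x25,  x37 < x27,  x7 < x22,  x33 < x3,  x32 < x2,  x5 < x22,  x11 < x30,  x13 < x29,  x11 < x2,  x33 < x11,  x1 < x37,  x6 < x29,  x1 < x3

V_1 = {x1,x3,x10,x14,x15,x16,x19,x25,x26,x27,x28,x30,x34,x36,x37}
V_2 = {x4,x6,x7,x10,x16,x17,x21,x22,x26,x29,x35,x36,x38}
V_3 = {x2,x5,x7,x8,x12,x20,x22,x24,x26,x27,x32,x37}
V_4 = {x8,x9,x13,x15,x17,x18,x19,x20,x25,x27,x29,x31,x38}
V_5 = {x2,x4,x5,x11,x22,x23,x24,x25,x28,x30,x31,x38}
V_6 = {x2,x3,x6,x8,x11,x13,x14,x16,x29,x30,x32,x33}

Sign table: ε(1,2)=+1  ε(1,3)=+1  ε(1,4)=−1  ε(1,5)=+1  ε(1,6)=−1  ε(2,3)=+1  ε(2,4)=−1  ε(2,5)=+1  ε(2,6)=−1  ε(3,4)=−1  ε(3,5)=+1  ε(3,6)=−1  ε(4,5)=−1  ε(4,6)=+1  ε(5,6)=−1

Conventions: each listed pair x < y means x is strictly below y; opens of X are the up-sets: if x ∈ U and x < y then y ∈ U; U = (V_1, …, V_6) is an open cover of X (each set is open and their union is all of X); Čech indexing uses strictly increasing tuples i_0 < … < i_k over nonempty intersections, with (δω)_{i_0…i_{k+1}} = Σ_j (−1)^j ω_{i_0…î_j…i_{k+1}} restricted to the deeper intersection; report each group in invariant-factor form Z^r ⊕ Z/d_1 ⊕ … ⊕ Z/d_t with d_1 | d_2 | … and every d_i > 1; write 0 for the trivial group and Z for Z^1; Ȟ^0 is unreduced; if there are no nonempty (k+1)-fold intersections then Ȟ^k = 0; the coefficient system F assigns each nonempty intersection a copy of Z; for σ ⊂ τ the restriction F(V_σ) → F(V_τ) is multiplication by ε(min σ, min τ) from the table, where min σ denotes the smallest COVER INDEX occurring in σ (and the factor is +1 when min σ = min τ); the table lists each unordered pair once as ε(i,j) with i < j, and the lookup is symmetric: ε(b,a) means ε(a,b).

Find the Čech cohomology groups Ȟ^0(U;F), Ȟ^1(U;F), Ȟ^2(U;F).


Ȟ^0 ≅ Z, Ȟ^1 ≅ 0, Ȟ^2 ≅ Z/2

cover nerve:
  V12={x10,x16,x26,x36} V13={x26,x27,x37} V14={x15,x19,x25,x27} V15={x25,x28,x30} V16={x3,x14,x16,x30} V23={x7,x22,x26} V24={x17,x29,x38} V25={x4,x22,x38} V26={x6,x16,x29} V34={x8,x20,x27} V35={x2,x5,x22,x24} V36={x2,x8,x32} V45={x25,x31,x38} V46={x8,x13,x29} V56={x2,x11,x30}
  V123={x26} V126={x16} V134={x27} V145={x25} V156={x30} V235={x22} V245={x38} V246={x29} V346={x8} V356={x2}
C dims 6,15,10; δ0: rk 5, SNF 1^5; δ1: rk 10, SNF 1^9·2
Ȟ^0: (6−5)−0=1 ⇒ Z
Ȟ^1: (15−10)−5=0 ⇒ 0
Ȟ^2: (10−0)−10=0 plus torsion [2] ⇒ Z/2


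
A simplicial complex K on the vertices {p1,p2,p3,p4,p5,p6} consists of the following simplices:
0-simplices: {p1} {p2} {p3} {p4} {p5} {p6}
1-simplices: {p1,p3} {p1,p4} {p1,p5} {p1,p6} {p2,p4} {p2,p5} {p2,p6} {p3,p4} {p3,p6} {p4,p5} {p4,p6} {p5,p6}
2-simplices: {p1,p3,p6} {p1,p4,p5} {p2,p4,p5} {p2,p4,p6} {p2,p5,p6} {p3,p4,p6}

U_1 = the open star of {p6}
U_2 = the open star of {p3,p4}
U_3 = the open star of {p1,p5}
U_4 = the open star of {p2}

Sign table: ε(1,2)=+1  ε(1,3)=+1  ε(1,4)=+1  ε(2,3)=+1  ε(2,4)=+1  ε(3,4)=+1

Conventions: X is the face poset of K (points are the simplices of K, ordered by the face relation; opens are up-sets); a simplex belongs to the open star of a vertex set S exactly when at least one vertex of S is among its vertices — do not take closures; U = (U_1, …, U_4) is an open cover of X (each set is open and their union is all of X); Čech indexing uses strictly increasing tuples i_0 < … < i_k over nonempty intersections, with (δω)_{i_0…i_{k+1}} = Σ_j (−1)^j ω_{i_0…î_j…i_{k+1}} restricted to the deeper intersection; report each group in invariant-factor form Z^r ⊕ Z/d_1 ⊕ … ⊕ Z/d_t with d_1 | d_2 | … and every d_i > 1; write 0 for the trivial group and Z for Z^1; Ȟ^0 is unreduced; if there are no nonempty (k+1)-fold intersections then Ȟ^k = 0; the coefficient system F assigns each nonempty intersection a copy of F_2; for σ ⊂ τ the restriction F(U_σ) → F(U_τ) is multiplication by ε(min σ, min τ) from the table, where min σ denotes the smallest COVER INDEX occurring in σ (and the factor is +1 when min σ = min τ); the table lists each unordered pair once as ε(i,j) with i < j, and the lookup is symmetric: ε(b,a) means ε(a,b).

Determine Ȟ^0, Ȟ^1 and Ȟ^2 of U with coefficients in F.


cover nerve:
  U1={{p6},{p1,p6},{p2,p6},{p3,p6},{p4,p6},{p5,p6},{p1,p3,p6},{p2,p4,p6},{p2,p5,p6},{p3,p4,p6}} U2={{p3},{p4},{p1,p3},{p1,p4},{p2,p4},{p3,p4},{p3,p6},{p4,p5},{p4,p6},{p1,p3,p6},{p1,p4,p5},{p2,p4,p5},{p2,p4,p6},{p3,p4,p6}} U3={{p1},{p5},{p1,p3},{p1,p4},{p1,p5},{p1,p6},{p2,p5},{p4,p5},{p5,p6},{p1,p3,p6},{p1,p4,p5},{p2,p4,p5},{p2,p5,p6}} U4={{p2},{p2,p4},{p2,p5},{p2,p6},{p2,p4,p5},{p2,p4,p6},{p2,p5,p6}}
  U12={{p3,p6},{p4,p6},{p1,p3,p6},{p2,p4,p6},{p3,p4,p6}} U13={{p1,p6},{p5,p6},{p1,p3,p6},{p2,p5,p6}} U14={{p2,p6},{p2,p4,p6},{p2,p5,p6}} U23={{p1,p3},{p1,p4},{p4,p5},{p1,p3,p6},{p1,p4,p5},{p2,p4,p5}} U24={{p2,p4},{p2,p4,p5},{p2,p4,p6}} U34={{p2,p5},{p2,p4,p5},{p2,p5,p6}}
  U123={{p1,p3,p6}} U124={{p2,p4,p6}} U134={{p2,p5,p6}} U234={{p2,p4,p5}}
C dims 4,6,4; δ0: rk_F2 3; δ1: rk_F2 3
Ȟ^0: (4−3)−0=1 ⇒ Z/2
Ȟ^1: (6−3)−3=0 ⇒ 0
Ȟ^2: (4−0)−3=1 ⇒ Z/2

Ȟ^0(U;F) ≅ Z/2,  Ȟ^1(U;F) ≅ 0,  Ȟ^2(U;F) ≅ Z/2


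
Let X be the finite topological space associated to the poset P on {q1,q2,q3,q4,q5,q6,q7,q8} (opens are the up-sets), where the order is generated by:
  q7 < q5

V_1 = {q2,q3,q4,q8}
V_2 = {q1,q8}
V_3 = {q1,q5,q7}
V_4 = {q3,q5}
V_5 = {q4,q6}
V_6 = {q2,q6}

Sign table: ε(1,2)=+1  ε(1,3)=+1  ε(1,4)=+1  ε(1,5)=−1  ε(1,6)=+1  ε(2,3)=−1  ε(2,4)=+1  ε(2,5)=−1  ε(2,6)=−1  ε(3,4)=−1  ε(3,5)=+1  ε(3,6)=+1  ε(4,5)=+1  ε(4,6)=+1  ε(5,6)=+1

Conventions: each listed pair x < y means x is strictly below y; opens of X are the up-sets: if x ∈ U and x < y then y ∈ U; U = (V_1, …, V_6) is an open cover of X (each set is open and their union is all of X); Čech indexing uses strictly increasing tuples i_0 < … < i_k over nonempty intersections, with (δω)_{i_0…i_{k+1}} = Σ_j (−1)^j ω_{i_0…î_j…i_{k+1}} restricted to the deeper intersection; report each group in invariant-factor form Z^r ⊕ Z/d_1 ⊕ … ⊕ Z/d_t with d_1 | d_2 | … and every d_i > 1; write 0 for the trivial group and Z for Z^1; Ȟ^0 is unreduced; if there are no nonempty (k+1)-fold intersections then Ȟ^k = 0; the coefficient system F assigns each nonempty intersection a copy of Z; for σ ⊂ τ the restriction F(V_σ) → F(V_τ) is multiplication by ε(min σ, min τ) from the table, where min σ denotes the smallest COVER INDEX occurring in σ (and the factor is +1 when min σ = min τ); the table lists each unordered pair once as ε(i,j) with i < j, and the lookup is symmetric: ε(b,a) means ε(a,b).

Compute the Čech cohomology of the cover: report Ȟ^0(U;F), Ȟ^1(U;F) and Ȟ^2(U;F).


cover nerve:
  V12={q8} V14={q3} V15={q4} V16={q2} V23={q1} V34={q5} V56={q6}
C dims 6,7; δ0: rk 6, SNF 1^5·2
Ȟ^0: (6−6)−0=0 ⇒ 0
Ȟ^1: (7−0)−6=1 plus torsion [2] ⇒ Z ⊕ Z/2
Ȟ^2: (0−0)−0=0 ⇒ 0

Ȟ^0(U;F) ≅ 0,  Ȟ^1(U;F) ≅ Z ⊕ Z/2,  Ȟ^2(U;F) ≅ 0


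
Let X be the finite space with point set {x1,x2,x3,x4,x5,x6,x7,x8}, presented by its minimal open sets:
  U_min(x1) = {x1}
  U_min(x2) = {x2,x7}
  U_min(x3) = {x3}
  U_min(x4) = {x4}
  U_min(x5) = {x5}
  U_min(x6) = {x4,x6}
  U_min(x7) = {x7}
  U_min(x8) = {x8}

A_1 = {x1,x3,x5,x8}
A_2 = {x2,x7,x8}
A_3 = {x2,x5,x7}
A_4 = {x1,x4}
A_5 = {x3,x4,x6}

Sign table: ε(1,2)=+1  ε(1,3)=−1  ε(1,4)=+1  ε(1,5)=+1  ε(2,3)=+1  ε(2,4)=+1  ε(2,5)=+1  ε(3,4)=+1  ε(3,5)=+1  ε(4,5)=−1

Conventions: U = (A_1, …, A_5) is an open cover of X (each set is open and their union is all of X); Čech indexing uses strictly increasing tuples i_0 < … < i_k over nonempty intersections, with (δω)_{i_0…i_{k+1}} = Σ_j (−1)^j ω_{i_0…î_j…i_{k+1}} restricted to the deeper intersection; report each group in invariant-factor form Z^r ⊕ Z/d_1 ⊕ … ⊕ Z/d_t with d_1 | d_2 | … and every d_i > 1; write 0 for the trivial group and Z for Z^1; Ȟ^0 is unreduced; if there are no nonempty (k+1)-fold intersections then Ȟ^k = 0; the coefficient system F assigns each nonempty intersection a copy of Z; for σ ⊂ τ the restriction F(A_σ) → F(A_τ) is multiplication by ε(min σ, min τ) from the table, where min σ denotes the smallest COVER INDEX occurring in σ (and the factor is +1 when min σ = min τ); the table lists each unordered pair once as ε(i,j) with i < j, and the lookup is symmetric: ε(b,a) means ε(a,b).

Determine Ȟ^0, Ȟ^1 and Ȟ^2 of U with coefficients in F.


nonempty overlaps:
  A12={x8} A13={x5} A14={x1} A15={x3} A23={x2,x7} A45={x4}
C dims 5,6; δ0: rk 5, SNF 1^4·2
degree 0: 5−5−0 = 0 → Ȟ^0 ≅ 0
degree 1: 6−0−5 = 1 plus torsion [2] → Ȟ^1 ≅ Z ⊕ Z/2
degree 2: 0−0−0 = 0 → Ȟ^2 ≅ 0

Ȟ^0 ≅ 0; Ȟ^1 ≅ Z ⊕ Z/2; Ȟ^2 ≅ 0


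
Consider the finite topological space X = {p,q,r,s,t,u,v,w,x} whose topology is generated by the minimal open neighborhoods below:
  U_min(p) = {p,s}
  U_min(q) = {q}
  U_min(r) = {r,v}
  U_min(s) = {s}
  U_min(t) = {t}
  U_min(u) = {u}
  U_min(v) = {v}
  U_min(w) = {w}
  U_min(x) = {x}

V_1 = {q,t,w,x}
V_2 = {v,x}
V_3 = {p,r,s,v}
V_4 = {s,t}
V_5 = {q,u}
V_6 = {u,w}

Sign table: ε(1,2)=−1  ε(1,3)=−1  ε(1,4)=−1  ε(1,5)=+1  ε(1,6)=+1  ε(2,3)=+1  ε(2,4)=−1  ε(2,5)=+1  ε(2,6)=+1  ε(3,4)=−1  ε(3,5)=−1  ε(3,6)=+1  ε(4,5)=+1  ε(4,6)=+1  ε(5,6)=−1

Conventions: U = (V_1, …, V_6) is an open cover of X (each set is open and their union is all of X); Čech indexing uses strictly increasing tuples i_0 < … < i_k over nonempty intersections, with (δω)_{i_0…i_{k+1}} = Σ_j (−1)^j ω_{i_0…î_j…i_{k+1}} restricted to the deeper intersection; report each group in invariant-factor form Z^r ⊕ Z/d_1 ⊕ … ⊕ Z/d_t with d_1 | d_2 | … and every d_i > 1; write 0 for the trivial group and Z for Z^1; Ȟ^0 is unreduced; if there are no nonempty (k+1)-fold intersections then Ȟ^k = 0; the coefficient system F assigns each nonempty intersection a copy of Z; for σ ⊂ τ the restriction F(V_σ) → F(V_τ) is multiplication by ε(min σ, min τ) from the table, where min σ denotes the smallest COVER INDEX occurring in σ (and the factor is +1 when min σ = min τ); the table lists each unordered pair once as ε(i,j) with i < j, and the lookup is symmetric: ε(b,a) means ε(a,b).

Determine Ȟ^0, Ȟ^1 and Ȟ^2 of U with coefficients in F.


Ȟ^0 ≅ 0, Ȟ^1 ≅ Z ⊕ Z/2 and Ȟ^2 ≅ 0

nerve simplices:
  V12={x} V14={t} V15={q} V16={w} V23={v} V34={s} V56={u}
C dims 6,7; δ0: rk 6, SNF 1^5·2
degree 0: 6−6−0 = 0 → Ȟ^0 ≅ 0
degree 1: 7−0−6 = 1 plus torsion [2] → Ȟ^1 ≅ Z ⊕ Z/2
degree 2: 0−0−0 = 0 → Ȟ^2 ≅ 0


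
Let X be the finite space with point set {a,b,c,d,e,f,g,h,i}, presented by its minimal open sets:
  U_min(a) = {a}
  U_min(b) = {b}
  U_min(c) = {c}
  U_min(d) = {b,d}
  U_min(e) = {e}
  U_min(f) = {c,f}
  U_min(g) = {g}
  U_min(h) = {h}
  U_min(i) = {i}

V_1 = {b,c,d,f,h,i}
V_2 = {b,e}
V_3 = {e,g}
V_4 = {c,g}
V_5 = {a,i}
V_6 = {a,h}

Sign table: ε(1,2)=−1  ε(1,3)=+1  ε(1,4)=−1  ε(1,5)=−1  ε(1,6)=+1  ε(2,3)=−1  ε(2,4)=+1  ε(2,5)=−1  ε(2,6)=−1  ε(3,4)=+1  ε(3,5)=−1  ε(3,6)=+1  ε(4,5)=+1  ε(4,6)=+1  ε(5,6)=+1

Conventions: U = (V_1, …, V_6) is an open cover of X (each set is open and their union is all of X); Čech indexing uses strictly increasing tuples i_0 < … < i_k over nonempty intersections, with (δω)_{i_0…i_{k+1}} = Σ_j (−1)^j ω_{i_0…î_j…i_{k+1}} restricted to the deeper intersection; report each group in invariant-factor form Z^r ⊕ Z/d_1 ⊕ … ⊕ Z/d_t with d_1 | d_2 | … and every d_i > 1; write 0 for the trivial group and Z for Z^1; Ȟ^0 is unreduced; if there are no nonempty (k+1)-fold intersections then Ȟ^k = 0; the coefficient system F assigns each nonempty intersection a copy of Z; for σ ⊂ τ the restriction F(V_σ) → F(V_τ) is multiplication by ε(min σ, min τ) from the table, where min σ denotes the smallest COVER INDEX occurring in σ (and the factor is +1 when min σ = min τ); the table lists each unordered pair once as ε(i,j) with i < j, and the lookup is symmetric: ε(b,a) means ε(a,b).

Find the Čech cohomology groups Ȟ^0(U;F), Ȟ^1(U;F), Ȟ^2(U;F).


nerve of the cover:
  V12={b} V14={c} V15={i} V16={h} V23={e} V34={g} V56={a}
C dims 6,7; δ0: rk 6, SNF 1^5·2
Ȟ^0 = (6 − 6) − 0 = 0, so Ȟ^0 ≅ 0
Ȟ^1 = (7 − 0) − 6 = 1 plus torsion [2], so Ȟ^1 ≅ Z ⊕ Z/2
Ȟ^2 = (0 − 0) − 0 = 0, so Ȟ^2 ≅ 0

Ȟ^0 = 0, Ȟ^1 = Z ⊕ Z/2, Ȟ^2 = 0


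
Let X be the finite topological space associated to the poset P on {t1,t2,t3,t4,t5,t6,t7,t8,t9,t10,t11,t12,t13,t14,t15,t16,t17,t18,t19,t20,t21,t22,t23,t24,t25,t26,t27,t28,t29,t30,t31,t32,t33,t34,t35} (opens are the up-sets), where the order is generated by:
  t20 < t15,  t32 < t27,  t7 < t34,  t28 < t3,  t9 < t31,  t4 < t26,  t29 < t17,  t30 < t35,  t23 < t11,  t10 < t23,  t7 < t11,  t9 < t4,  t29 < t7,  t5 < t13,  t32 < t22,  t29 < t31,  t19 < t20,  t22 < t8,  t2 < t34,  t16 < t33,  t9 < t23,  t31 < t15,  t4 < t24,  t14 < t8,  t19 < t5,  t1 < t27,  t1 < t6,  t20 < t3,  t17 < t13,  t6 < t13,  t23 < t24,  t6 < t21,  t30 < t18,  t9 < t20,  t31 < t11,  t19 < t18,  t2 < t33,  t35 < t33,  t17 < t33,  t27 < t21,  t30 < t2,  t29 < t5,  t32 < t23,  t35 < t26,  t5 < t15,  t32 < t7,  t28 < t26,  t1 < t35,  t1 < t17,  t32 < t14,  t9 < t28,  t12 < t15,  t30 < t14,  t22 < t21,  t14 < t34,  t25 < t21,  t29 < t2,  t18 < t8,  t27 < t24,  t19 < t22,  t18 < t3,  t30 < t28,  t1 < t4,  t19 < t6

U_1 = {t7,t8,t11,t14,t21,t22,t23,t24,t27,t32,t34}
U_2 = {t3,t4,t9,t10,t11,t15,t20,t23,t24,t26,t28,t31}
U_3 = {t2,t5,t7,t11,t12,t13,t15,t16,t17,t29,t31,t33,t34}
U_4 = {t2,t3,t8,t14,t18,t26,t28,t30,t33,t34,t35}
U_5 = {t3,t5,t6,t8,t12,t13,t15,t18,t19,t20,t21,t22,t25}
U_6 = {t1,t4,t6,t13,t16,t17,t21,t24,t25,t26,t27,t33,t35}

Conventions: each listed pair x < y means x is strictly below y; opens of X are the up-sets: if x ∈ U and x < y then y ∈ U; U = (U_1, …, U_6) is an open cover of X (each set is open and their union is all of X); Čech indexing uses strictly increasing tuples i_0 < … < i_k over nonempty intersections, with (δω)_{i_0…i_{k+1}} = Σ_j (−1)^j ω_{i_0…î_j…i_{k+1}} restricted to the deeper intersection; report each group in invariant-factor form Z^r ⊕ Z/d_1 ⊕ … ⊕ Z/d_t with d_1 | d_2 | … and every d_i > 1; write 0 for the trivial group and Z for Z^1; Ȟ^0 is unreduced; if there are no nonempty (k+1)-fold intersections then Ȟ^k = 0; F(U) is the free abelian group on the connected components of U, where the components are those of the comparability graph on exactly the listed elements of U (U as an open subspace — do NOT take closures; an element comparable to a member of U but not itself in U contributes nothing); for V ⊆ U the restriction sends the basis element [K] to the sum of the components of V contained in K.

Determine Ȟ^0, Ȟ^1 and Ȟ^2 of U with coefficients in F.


Ȟ^0 = Z,  Ȟ^1 = 0,  Ȟ^2 = Z/2

nerve of the cover:
  U12={t11,t23,t24} U13={t7,t11,t34} U14={t8,t14,t34} U15={t8,t21,t22} U16={t21,t24,t27} U23={t11,t15,t31} U24={t3,t26,t28} U25={t3,t15,t20} U26={t4,t24,t26} U34={t2,t33,t34} U35={t5,t12,t13,t15} U36={t13,t16,t17,t33} U45={t3,t8,t18} U46={t26,t33,t35} U56={t6,t13,t21,t25}
  U123={t11} U126={t24} U134={t34} U145={t8} U156={t21} U235={t15} U245={t3} U246={t26} U346={t33} U356={t13}
components per intersection:
  U1: {t7,t8,t11,t14,t21,t22,t23,t24,t27,t32,t34}
  U2: {t3,t4,t9,t10,t11,t15,t20,t23,t24,t26,t28,t31}
  U3: {t2,t5,t7,t11,t12,t13,t15,t16,t17,t29,t31,t33,t34}
  U4: {t2,t3,t8,t14,t18,t26,t28,t30,t33,t34,t35}
  U5: {t3,t5,t6,t8,t12,t13,t15,t18,t19,t20,t21,t22,t25}
  U6: {t1,t4,t6,t13,t16,t17,t21,t24,t25,t26,t27,t33,t35}
  U12: {t11,t23,t24}
  U13: {t7,t11,t34}
  U14: {t8,t14,t34}
  U15: {t8,t21,t22}
  U16: {t21,t24,t27}
  U23: {t11,t15,t31}
  U24: {t3,t26,t28}
  U25: {t3,t15,t20}
  U26: {t4,t24,t26}
  U34: {t2,t33,t34}
  U35: {t5,t12,t13,t15}
  U36: {t13,t16,t17,t33}
  U45: {t3,t8,t18}
  U46: {t26,t33,t35}
  U56: {t6,t13,t21,t25}
  U123: {t11}
  U126: {t24}
  U134: {t34}
  U145: {t8}
  U156: {t21}
  U235: {t15}
  U245: {t3}
  U246: {t26}
  U346: {t33}
  U356: {t13}
C dims 6,15,10; δ0: rk 5, SNF 1^5; δ1: rk 10, SNF 1^9·2
Ȟ^0 = (6 − 5) − 0 = 1, so Ȟ^0 ≅ Z
Ȟ^1 = (15 − 10) − 5 = 0, so Ȟ^1 ≅ 0
Ȟ^2 = (10 − 0) − 10 = 0 plus torsion [2], so Ȟ^2 ≅ Z/2


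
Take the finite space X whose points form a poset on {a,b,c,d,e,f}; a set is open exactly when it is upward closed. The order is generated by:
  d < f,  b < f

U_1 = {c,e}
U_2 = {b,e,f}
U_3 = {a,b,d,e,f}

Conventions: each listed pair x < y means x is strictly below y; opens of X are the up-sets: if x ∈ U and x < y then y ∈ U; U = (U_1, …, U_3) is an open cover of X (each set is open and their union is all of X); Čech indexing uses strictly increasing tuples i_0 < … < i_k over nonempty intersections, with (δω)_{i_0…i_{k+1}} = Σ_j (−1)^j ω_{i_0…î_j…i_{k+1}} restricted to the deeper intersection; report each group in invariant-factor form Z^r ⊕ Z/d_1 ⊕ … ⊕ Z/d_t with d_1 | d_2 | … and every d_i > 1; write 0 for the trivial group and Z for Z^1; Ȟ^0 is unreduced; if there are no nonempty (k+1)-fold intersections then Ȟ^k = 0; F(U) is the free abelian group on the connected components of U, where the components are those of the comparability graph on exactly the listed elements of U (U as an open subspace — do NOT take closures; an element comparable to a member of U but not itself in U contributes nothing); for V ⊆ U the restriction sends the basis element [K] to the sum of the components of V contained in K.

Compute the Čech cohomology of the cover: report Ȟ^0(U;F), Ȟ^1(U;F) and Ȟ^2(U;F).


nonempty overlaps:
  U12={e} U13={e} U23={b,e,f}
  U123={e}
components per intersection:
  U1: {c} {e}
  U2: {b,f} {e}
  U3: {a} {b,d,f} {e}
  U12: {e}
  U13: {e}
  U23: {b,f} {e}
  U123: {e}
C dims 7,4,1; δ0: rk 3, SNF 1^3; δ1: rk 1, SNF 1^1
degree 0: 7−3−0 = 4 → Ȟ^0 ≅ Z^4
degree 1: 4−1−3 = 0 → Ȟ^1 ≅ 0
degree 2: 1−0−1 = 0 → Ȟ^2 ≅ 0

Ȟ^0 ≅ Z^4,  Ȟ^1 ≅ 0,  Ȟ^2 ≅ 0


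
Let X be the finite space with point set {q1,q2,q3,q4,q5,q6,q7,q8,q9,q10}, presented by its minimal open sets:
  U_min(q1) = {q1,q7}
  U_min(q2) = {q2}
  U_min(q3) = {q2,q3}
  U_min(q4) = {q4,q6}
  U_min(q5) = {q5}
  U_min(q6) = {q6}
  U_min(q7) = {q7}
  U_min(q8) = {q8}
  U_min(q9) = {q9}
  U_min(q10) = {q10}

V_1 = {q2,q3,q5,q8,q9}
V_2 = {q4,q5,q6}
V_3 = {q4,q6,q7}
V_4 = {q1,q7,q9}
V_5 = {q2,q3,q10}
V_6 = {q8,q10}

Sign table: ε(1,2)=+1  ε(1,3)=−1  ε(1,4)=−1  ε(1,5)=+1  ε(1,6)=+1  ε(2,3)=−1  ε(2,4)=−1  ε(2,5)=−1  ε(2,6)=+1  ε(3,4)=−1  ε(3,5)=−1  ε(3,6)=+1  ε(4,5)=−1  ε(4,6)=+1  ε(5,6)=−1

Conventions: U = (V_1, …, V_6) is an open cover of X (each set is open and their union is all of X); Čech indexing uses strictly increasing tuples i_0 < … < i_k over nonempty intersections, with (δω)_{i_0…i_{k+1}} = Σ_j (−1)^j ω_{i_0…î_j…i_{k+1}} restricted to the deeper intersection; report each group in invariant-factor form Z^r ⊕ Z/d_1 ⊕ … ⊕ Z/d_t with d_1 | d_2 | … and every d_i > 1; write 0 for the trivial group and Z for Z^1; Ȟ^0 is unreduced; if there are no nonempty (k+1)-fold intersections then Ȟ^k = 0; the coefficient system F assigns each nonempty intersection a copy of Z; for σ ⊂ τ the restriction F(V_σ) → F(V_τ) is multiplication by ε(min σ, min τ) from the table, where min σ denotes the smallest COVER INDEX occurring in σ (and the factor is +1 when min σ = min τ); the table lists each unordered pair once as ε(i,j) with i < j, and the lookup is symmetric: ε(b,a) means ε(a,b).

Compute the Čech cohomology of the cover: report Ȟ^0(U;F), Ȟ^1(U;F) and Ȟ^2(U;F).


cover nerve:
  V12={q5} V14={q9} V15={q2,q3} V16={q8} V23={q4,q6} V34={q7} V56={q10}
C dims 6,7; δ0: rk 6, SNF 1^5·2
Ȟ^0: (6−6)−0=0 ⇒ 0
Ȟ^1: (7−0)−6=1 plus torsion [2] ⇒ Z ⊕ Z/2
Ȟ^2: (0−0)−0=0 ⇒ 0

Ȟ^0 ≅ 0,  Ȟ^1 ≅ Z ⊕ Z/2,  Ȟ^2 ≅ 0


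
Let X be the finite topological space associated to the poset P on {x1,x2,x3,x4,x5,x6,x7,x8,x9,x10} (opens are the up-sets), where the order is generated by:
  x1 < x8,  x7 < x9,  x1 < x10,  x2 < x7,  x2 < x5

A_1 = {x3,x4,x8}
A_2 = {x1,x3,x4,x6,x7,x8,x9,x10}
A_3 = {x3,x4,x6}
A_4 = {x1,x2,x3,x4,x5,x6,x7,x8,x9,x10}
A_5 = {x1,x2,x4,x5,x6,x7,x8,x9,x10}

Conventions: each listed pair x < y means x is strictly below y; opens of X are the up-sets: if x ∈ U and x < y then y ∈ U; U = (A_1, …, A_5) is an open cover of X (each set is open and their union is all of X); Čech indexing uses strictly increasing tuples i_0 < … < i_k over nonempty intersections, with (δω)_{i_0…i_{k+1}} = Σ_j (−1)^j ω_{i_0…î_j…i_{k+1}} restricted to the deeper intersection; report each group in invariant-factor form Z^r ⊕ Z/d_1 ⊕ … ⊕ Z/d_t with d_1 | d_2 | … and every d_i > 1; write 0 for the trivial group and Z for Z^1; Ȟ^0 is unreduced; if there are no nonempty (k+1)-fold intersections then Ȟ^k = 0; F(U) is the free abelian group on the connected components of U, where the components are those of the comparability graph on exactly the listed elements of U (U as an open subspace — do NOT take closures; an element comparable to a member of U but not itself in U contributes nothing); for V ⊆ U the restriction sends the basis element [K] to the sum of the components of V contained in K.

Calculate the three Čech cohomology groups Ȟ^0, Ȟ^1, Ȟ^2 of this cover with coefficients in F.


nonempty intersections:
  A12={x3,x4,x8} A13={x3,x4} A14={x3,x4,x8} A15={x4,x8} A23={x3,x4,x6} A24={x1,x3,x4,x6,x7,x8,x9,x10} A25={x1,x4,x6,x7,x8,x9,x10} A34={x3,x4,x6} A35={x4,x6} A45={x1,x2,x4,x5,x6,x7,x8,x9,x10}
  A123={x3,x4} A124={x3,x4,x8} A125={x4,x8} A134={x3,x4} A135={x4} A145={x4,x8} A234={x3,x4,x6} A235={x4,x6} A245={x1,x4,x6,x7,x8,x9,x10} A345={x4,x6}
  A1234={x3,x4} A1235={x4} A1245={x4,x8} A1345={x4} A2345={x4,x6}
  A12345={x4}
components per intersection:
  A1: {x3} {x4} {x8}
  A2: {x1,x8,x10} {x3} {x4} {x6} {x7,x9}
  A3: {x3} {x4} {x6}
  A4: {x1,x8,x10} {x2,x5,x7,x9} {x3} {x4} {x6}
  A5: {x1,x8,x10} {x2,x5,x7,x9} {x4} {x6}
  A12: {x3} {x4} {x8}
  A13: {x3} {x4}
  A14: {x3} {x4} {x8}
  A15: {x4} {x8}
  A23: {x3} {x4} {x6}
  A24: {x1,x8,x10} {x3} {x4} {x6} {x7,x9}
  A25: {x1,x8,x10} {x4} {x6} {x7,x9}
  A34: {x3} {x4} {x6}
  A35: {x4} {x6}
  A45: {x1,x8,x10} {x2,x5,x7,x9} {x4} {x6}
  A123: {x3} {x4}
  A124: {x3} {x4} {x8}
  A125: {x4} {x8}
  A134: {x3} {x4}
  A135: {x4}
  A145: {x4} {x8}
  A234: {x3} {x4} {x6}
  A235: {x4} {x6}
  A245: {x1,x8,x10} {x4} {x6} {x7,x9}
  A345: {x4} {x6}
  A1234: {x3} {x4}
  A1235: {x4}
  A1245: {x4} {x8}
  A1345: {x4}
  A2345: {x4} {x6}
  A12345: {x4}
C dims 20,31,23,8; δ0: rk 15, SNF 1^15; δ1: rk 16, SNF 1^16; δ2: rk 7, SNF 1^7
Ȟ^0: (20−15)−0=5 ⇒ Z^5
Ȟ^1: (31−16)−15=0 ⇒ 0
Ȟ^2: (23−7)−16=0 ⇒ 0

Ȟ^0 ≅ Z^5,  Ȟ^1 ≅ 0,  Ȟ^2 ≅ 0


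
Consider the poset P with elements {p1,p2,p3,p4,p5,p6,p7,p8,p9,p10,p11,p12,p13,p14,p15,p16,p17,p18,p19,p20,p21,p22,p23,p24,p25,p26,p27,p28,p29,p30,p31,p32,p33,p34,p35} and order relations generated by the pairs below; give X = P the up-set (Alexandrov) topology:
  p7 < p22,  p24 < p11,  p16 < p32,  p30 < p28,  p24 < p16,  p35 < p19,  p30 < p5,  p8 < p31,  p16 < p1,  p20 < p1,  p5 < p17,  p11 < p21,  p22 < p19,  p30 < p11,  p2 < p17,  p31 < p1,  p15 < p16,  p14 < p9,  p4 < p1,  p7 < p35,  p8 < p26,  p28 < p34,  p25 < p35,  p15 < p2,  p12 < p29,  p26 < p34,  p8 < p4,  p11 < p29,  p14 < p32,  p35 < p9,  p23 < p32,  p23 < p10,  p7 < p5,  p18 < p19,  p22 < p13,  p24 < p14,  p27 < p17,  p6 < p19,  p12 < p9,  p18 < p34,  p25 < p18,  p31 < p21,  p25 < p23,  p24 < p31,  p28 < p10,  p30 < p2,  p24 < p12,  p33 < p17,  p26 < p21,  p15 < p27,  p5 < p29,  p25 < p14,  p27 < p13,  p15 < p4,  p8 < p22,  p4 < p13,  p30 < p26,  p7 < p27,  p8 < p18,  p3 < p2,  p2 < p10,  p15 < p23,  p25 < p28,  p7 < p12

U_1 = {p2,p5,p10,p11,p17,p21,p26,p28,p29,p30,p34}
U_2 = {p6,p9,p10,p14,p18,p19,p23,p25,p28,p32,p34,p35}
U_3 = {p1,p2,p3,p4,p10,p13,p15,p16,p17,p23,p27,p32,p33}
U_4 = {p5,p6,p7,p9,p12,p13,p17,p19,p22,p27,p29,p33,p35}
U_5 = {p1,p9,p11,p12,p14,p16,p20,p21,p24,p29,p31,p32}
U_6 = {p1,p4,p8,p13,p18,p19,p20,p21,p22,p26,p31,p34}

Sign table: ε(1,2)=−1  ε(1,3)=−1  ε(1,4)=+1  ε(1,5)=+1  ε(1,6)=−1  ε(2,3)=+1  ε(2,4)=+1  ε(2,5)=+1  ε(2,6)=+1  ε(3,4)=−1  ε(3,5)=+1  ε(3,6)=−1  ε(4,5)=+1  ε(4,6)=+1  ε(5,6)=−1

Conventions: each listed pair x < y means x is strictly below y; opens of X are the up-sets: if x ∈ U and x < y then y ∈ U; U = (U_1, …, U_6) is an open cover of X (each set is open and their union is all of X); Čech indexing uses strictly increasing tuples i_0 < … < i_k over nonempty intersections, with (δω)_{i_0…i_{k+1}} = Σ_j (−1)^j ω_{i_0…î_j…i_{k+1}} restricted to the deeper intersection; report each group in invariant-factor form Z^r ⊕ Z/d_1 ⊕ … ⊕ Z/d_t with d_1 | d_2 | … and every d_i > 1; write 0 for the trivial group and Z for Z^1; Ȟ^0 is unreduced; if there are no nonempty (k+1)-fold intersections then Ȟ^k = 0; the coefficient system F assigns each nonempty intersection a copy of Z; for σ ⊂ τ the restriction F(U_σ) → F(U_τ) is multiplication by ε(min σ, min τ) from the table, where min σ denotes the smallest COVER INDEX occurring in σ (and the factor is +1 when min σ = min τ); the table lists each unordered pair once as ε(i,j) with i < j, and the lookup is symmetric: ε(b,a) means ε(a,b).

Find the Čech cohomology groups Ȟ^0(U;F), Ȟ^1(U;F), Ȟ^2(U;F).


Ȟ^0 = 0, Ȟ^1 = Z/2 and Ȟ^2 = Z

intersection data:
  U12={p10,p28,p34} U13={p2,p10,p17} U14={p5,p17,p29} U15={p11,p21,p29} U16={p21,p26,p34} U23={p10,p23,p32} U24={p6,p9,p19,p35} U25={p9,p14,p32} U26={p18,p19,p34} U34={p13,p17,p27,p33} U35={p1,p16,p32} U36={p1,p4,p13} U45={p9,p12,p29} U46={p13,p19,p22} U56={p1,p20,p21,p31}
  U123={p10} U126={p34} U134={p17} U145={p29} U156={p21} U235={p32} U245={p9} U246={p19} U346={p13} U356={p1}
C dims 6,15,10; δ0: rk 6, SNF 1^5·2; δ1: rk 9, SNF 1^9
Ȟ^0 = (6 − 6) − 0 = 0, so Ȟ^0 ≅ 0
Ȟ^1 = (15 − 9) − 6 = 0 plus torsion [2], so Ȟ^1 ≅ Z/2
Ȟ^2 = (10 − 0) − 9 = 1, so Ȟ^2 ≅ Z
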